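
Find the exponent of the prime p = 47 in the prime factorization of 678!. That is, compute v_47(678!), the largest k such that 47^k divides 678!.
v_47(678!) = 14

Legendre's formula: v_p(n!) = Σ_{k ≥ 1} ⌊n / p^k⌋. For p = 47, n = 678, the terms are:
  ⌊678/47^1⌋ = ⌊678/47⌋ = 14
(the next term ⌊678/47^2⌋ = 0, terminating the sum). Summing: v_47(678!) = 14 = 14.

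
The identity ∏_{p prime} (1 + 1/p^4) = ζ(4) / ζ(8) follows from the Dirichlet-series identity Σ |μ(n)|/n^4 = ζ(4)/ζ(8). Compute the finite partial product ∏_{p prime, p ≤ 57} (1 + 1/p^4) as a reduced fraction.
∏ = 22191296873353842710281222970410269196792920578371108176528669216114688/20586999778381633591344384332656221508370849439367985929948634732675625

The primes p ≤ 57 are [2, 3, 5, 7, 11, 13, 17, 19, 23, 29, 31, 37, 41, 43, 47, 53]. For each, (1 + 1/p^4) = (p^4 + 1)/p^4. Multiplying these fractions over p ∈ [2, 3, 5, 7, 11, 13, 17, 19, 23, 29, 31, 37, 41, 43, 47, 53] gives 22191296873353842710281222970410269196792920578371108176528669216114688/20586999778381633591344384332656221508370849439367985929948634732675625. (In the limit P → ∞ this tends to ζ(4)/ζ(8).)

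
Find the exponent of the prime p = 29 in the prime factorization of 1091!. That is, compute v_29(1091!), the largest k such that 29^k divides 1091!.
v_29(1091!) = 38

Legendre's formula: v_p(n!) = Σ_{k ≥ 1} ⌊n / p^k⌋. For p = 29, n = 1091, the terms are:
  ⌊1091/29^1⌋ = ⌊1091/29⌋ = 37
  ⌊1091/29^2⌋ = ⌊1091/841⌋ = 1
(the next term ⌊1091/29^3⌋ = 0, terminating the sum). Summing: v_29(1091!) = 37 + 1 = 38.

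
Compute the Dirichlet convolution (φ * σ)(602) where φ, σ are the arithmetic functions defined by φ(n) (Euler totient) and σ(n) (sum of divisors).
(φ * σ)(602) = 4816

Divisors of 602: [1, 2, 7, 14, 43, 86, 301, 602]. For each d | 602:
  d = 1: φ(1) · σ(602/1) = 1 · 1056 = 1056
  d = 2: φ(2) · σ(602/2) = 1 · 352 = 352
  d = 7: φ(7) · σ(602/7) = 6 · 132 = 792
  d = 14: φ(14) · σ(602/14) = 6 · 44 = 264
  d = 43: φ(43) · σ(602/43) = 42 · 24 = 1008
  d = 86: φ(86) · σ(602/86) = 42 · 8 = 336
  d = 301: φ(301) · σ(602/301) = 252 · 3 = 756
  d = 602: φ(602) · σ(602/602) = 252 · 1 = 252
Summing: (φ * σ)(602) = 1056 + 352 + 792 + 264 + 1008 + 336 + 756 + 252 = 4816.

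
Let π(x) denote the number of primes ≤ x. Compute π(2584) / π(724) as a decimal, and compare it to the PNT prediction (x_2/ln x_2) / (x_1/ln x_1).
π(2584)/π(724) = 376/128 ≈ 2.9375;  PNT prediction ≈ 2.9911.

π(724) = 128 and π(2584) = 376, so π(2584)/π(724) ≈ 2.9375. The PNT-predicted ratio is (2584/ln(2584)) / (724/ln(724)) ≈ 2.9911. The two agree to within a few percent, as expected.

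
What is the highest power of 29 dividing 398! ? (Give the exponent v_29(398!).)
v_29(398!) = 13

Legendre's formula: v_p(n!) = Σ_{k ≥ 1} ⌊n / p^k⌋. For p = 29, n = 398, the terms are:
  ⌊398/29^1⌋ = ⌊398/29⌋ = 13
(the next term ⌊398/29^2⌋ = 0, terminating the sum). Summing: v_29(398!) = 13 = 13.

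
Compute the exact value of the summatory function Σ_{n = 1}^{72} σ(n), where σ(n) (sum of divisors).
Σ_{n ≤ 72} σ(n) = 4332

Compute σ(n) for each 1 ≤ n ≤ 72: σ(1) = 1, σ(2) = 3, σ(3) = 4, σ(4) = 7, σ(5) = 6, σ(6) = 12, σ(7) = 8, σ(8) = 15, σ(9) = 13, σ(10) = 18, σ(11) = 12, σ(12) = 28, σ(13) = 14, σ(14) = 24, σ(15) = 24, σ(16) = 31, σ(17) = 18, σ(18) = 39, σ(19) = 20, σ(20) = 42, σ(21) = 32, σ(22) = 36, σ(23) = 24, σ(24) = 60, σ(25) = 31, σ(26) = 42, σ(27) = 40, σ(28) = 56, σ(29) = 30, σ(30) = 72, σ(31) = 32, σ(32) = 63, σ(33) = 48, σ(34) = 54, σ(35) = 48, σ(36) = 91, σ(37) = 38, σ(38) = 60, σ(39) = 56, σ(40) = 90, σ(41) = 42, σ(42) = 96, σ(43) = 44, σ(44) = 84, σ(45) = 78, σ(46) = 72, σ(47) = 48, σ(48) = 124, σ(49) = 57, σ(50) = 93, σ(51) = 72, σ(52) = 98, σ(53) = 54, σ(54) = 120, σ(55) = 72, σ(56) = 120, σ(57) = 80, σ(58) = 90, σ(59) = 60, σ(60) = 168, σ(61) = 62, σ(62) = 96, σ(63) = 104, σ(64) = 127, σ(65) = 84, σ(66) = 144, σ(67) = 68, σ(68) = 126, σ(69) = 96, σ(70) = 144, σ(71) = 72, σ(72) = 195. Summing all 72 values: 4332. (Average order: Σ_{n ≤ x} σ(n) ~ (π²/12) x². For x = 72, (π²/12)·72² ≈ 4263.67.)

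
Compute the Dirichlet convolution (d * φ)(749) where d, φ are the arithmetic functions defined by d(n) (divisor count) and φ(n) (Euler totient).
(d * φ)(749) = 864

Divisors of 749: [1, 7, 107, 749]. For each d | 749:
  d = 1: d(1) · φ(749/1) = 1 · 636 = 636
  d = 7: d(7) · φ(749/7) = 2 · 106 = 212
  d = 107: d(107) · φ(749/107) = 2 · 6 = 12
  d = 749: d(749) · φ(749/749) = 4 · 1 = 4
Summing: (d * φ)(749) = 636 + 212 + 12 + 4 = 864.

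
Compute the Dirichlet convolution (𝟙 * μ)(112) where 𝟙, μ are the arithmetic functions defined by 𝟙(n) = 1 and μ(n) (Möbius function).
(𝟙 * μ)(112) = 0

Divisors of 112: [1, 2, 4, 7, 8, 14, 16, 28, 56, 112]. For each d | 112:
  d = 1: 𝟙(1) · μ(112/1) = 1 · 0 = 0
  d = 2: 𝟙(2) · μ(112/2) = 1 · 0 = 0
  d = 4: 𝟙(4) · μ(112/4) = 1 · 0 = 0
  d = 7: 𝟙(7) · μ(112/7) = 1 · 0 = 0
  d = 8: 𝟙(8) · μ(112/8) = 1 · 1 = 1
  d = 14: 𝟙(14) · μ(112/14) = 1 · 0 = 0
  d = 16: 𝟙(16) · μ(112/16) = 1 · -1 = -1
  d = 28: 𝟙(28) · μ(112/28) = 1 · 0 = 0
  d = 56: 𝟙(56) · μ(112/56) = 1 · -1 = -1
  d = 112: 𝟙(112) · μ(112/112) = 1 · 1 = 1
Summing: (𝟙 * μ)(112) = 0 + 0 + 0 + 0 + 1 + 0 + -1 + 0 + -1 + 1 = 0.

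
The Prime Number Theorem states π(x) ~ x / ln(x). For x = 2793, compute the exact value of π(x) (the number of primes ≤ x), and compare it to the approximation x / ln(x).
π(2793) = 406;  x/ln(x) ≈ 351.99;  relative error ≈ 13.30%.

Directly count primes up to 2793: π(2793) = 406. The PNT approximation gives 2793/ln(2793) ≈ 2793/7.93487 ≈ 351.99. Relative error (π(x) − x/ln(x)) / π(x) ≈ 13.30%; the approximation is known to undercount slightly (Li(x) is a better estimate).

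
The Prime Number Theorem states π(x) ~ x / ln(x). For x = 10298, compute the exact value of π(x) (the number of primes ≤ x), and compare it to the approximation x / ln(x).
π(10298) = 1262;  x/ln(x) ≈ 1114.54;  relative error ≈ 11.68%.

Directly count primes up to 10298: π(10298) = 1262. The PNT approximation gives 10298/ln(10298) ≈ 10298/9.23970 ≈ 1114.54. Relative error (π(x) − x/ln(x)) / π(x) ≈ 11.68%; the approximation is known to undercount slightly (Li(x) is a better estimate).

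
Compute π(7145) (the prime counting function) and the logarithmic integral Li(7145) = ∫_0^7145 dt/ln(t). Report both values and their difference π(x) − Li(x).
π(7145) = 914;  Li(7145) ≈ 930.69;  π(x) − Li(x) ≈ -16.69.

Direct count of primes ≤ 7145 gives π(7145) = 914. Numerical evaluation of the logarithmic integral gives Li(7145) ≈ 930.69. The difference π(x) − Li(x) ≈ -16.69 is typically negative for small/moderate x (Li(x) overestimates), though Littlewood's theorem shows this sign changes infinitely often.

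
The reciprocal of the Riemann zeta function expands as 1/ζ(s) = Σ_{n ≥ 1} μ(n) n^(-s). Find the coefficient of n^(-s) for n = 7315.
μ(7315) = 1

Factor n = 7315 = 5 · 7 · 11 · 19. μ(n) = 0 if any exponent ≥ 2 (not squarefree); otherwise μ(n) = (−1)^{ω(n)} where ω(n) is the number of distinct prime factors. Applying: μ(7315) = 1.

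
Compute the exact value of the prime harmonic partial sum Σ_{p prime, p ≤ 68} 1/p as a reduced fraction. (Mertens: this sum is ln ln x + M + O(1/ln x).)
Σ 1/p = 13585328068403621603022853/7858321551080267055879090

π(68) = 19, so the primes ≤ 68 are [2, 3, 5, 7, 11, 13, 17, 19, 23, 29, 31, 37, 41, 43, 47, 53, 59, 61, 67]. Summing 1/p over these primes: 13585328068403621603022853/7858321551080267055879090 ≈ 1.7288. Mertens estimate ln ln(68) + 0.2615 ≈ 1.7012.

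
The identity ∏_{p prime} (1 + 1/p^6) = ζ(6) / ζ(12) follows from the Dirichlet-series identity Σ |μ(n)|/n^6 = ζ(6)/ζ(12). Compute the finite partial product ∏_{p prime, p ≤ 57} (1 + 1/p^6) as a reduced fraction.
∏ = 360549358903447598496102606972302575686854635195266223026920975630213276302501208168000000/354490140797970318435085924328566932610522860437094896232244152761372626351680260596056897

The primes p ≤ 57 are [2, 3, 5, 7, 11, 13, 17, 19, 23, 29, 31, 37, 41, 43, 47, 53]. For each, (1 + 1/p^6) = (p^6 + 1)/p^6. Multiplying these fractions over p ∈ [2, 3, 5, 7, 11, 13, 17, 19, 23, 29, 31, 37, 41, 43, 47, 53] gives 360549358903447598496102606972302575686854635195266223026920975630213276302501208168000000/354490140797970318435085924328566932610522860437094896232244152761372626351680260596056897. (In the limit P → ∞ this tends to ζ(6)/ζ(12).)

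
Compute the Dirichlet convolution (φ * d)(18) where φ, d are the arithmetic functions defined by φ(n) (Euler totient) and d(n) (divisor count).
(φ * d)(18) = 39

Divisors of 18: [1, 2, 3, 6, 9, 18]. For each d | 18:
  d = 1: φ(1) · d(18/1) = 1 · 6 = 6
  d = 2: φ(2) · d(18/2) = 1 · 3 = 3
  d = 3: φ(3) · d(18/3) = 2 · 4 = 8
  d = 6: φ(6) · d(18/6) = 2 · 2 = 4
  d = 9: φ(9) · d(18/9) = 6 · 2 = 12
  d = 18: φ(18) · d(18/18) = 6 · 1 = 6
Summing: (φ * d)(18) = 6 + 3 + 8 + 4 + 12 + 6 = 39.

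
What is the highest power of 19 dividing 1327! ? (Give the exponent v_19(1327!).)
v_19(1327!) = 72

Legendre's formula: v_p(n!) = Σ_{k ≥ 1} ⌊n / p^k⌋. For p = 19, n = 1327, the terms are:
  ⌊1327/19^1⌋ = ⌊1327/19⌋ = 69
  ⌊1327/19^2⌋ = ⌊1327/361⌋ = 3
(the next term ⌊1327/19^3⌋ = 0, terminating the sum). Summing: v_19(1327!) = 69 + 3 = 72.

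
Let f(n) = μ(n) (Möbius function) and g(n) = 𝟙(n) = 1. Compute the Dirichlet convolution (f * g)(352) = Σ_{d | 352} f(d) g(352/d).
(μ * 𝟙)(352) = 0

Divisors of 352: [1, 2, 4, 8, 11, 16, 22, 32, 44, 88, 176, 352]. For each d | 352:
  d = 1: μ(1) · 𝟙(352/1) = 1 · 1 = 1
  d = 2: μ(2) · 𝟙(352/2) = -1 · 1 = -1
  d = 4: μ(4) · 𝟙(352/4) = 0 · 1 = 0
  d = 8: μ(8) · 𝟙(352/8) = 0 · 1 = 0
  d = 11: μ(11) · 𝟙(352/11) = -1 · 1 = -1
  d = 16: μ(16) · 𝟙(352/16) = 0 · 1 = 0
  d = 22: μ(22) · 𝟙(352/22) = 1 · 1 = 1
  d = 32: μ(32) · 𝟙(352/32) = 0 · 1 = 0
  d = 44: μ(44) · 𝟙(352/44) = 0 · 1 = 0
  d = 88: μ(88) · 𝟙(352/88) = 0 · 1 = 0
  d = 176: μ(176) · 𝟙(352/176) = 0 · 1 = 0
  d = 352: μ(352) · 𝟙(352/352) = 0 · 1 = 0
Summing: (μ * 𝟙)(352) = 1 + -1 + 0 + 0 + -1 + 0 + 1 + 0 + 0 + 0 + 0 + 0 = 0.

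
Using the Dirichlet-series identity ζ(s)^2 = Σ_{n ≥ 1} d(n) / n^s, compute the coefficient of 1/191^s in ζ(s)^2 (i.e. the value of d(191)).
d(191) = 2

ζ(s)^2 = (Σ 1/m^s)(Σ 1/k^s). The coefficient of 1/n^s in the product is the number of ordered pairs (m, k) with mk = n, which equals d(n). For n = 191, divisors are [1, 191], so d(191) = 2.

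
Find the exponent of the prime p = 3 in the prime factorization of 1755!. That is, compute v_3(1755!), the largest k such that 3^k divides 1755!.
v_3(1755!) = 875

Legendre's formula: v_p(n!) = Σ_{k ≥ 1} ⌊n / p^k⌋. For p = 3, n = 1755, the terms are:
  ⌊1755/3^1⌋ = ⌊1755/3⌋ = 585
  ⌊1755/3^2⌋ = ⌊1755/9⌋ = 195
  ⌊1755/3^3⌋ = ⌊1755/27⌋ = 65
  ⌊1755/3^4⌋ = ⌊1755/81⌋ = 21
  ⌊1755/3^5⌋ = ⌊1755/243⌋ = 7
  ⌊1755/3^6⌋ = ⌊1755/729⌋ = 2
(the next term ⌊1755/3^7⌋ = 0, terminating the sum). Summing: v_3(1755!) = 585 + 195 + 65 + 21 + 7 + 2 = 875.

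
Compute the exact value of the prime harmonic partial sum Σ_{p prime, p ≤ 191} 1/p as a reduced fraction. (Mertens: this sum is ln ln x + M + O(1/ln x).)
Σ 1/p = 1993491118321872720749042237885450777194444627325999952379378899379116158063/1030893141925860008499560888835674370998623848299590975192766715520279329390

π(191) = 43, so the primes ≤ 191 are [2, 3, 5, 7, 11, 13, 17, 19, 23, 29, 31, 37, 41, 43, 47, 53, 59, 61, 67, 71, 73, 79, 83, 89, 97, 101, 103, 107, 109, 113, 127, 131, 137, 139, 149, 151, 157, 163, 167, 173, 179, 181, 191]. Summing 1/p over these primes: 1993491118321872720749042237885450777194444627325999952379378899379116158063/1030893141925860008499560888835674370998623848299590975192766715520279329390 ≈ 1.9338. Mertens estimate ln ln(191) + 0.2615 ≈ 1.9202.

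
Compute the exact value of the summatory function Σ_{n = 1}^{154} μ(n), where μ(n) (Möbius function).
Σ_{n ≤ 154} μ(n) = -2

Compute μ(n) for each 1 ≤ n ≤ 154: μ(1) = 1, μ(2) = -1, μ(3) = -1, μ(4) = 0, μ(5) = -1, μ(6) = 1, μ(7) = -1, μ(8) = 0, μ(9) = 0, μ(10) = 1, μ(11) = -1, μ(12) = 0, μ(13) = -1, μ(14) = 1, μ(15) = 1, μ(16) = 0, μ(17) = -1, μ(18) = 0, μ(19) = -1, μ(20) = 0, μ(21) = 1, μ(22) = 1, μ(23) = -1, μ(24) = 0, μ(25) = 0, μ(26) = 1, μ(27) = 0, μ(28) = 0, μ(29) = -1, μ(30) = -1, μ(31) = -1, μ(32) = 0, μ(33) = 1, μ(34) = 1, μ(35) = 1, μ(36) = 0, μ(37) = -1, μ(38) = 1, μ(39) = 1, μ(40) = 0, μ(41) = -1, μ(42) = -1, μ(43) = -1, μ(44) = 0, μ(45) = 0, μ(46) = 1, μ(47) = -1, μ(48) = 0, μ(49) = 0, μ(50) = 0, μ(51) = 1, μ(52) = 0, μ(53) = -1, μ(54) = 0, μ(55) = 1, μ(56) = 0, μ(57) = 1, μ(58) = 1, μ(59) = -1, μ(60) = 0, μ(61) = -1, μ(62) = 1, μ(63) = 0, μ(64) = 0, μ(65) = 1, μ(66) = -1, μ(67) = -1, μ(68) = 0, μ(69) = 1, μ(70) = -1, μ(71) = -1, μ(72) = 0, μ(73) = -1, μ(74) = 1, μ(75) = 0, μ(76) = 0, μ(77) = 1, μ(78) = -1, μ(79) = -1, μ(80) = 0, μ(81) = 0, μ(82) = 1, μ(83) = -1, μ(84) = 0, μ(85) = 1, μ(86) = 1, μ(87) = 1, μ(88) = 0, μ(89) = -1, μ(90) = 0, μ(91) = 1, μ(92) = 0, μ(93) = 1, μ(94) = 1, μ(95) = 1, μ(96) = 0, μ(97) = -1, μ(98) = 0, μ(99) = 0, μ(100) = 0, μ(101) = -1, μ(102) = -1, μ(103) = -1, μ(104) = 0, μ(105) = -1, μ(106) = 1, μ(107) = -1, μ(108) = 0, μ(109) = -1, μ(110) = -1, μ(111) = 1, μ(112) = 0, μ(113) = -1, μ(114) = -1, μ(115) = 1, μ(116) = 0, μ(117) = 0, μ(118) = 1, μ(119) = 1, μ(120) = 0, μ(121) = 0, μ(122) = 1, μ(123) = 1, μ(124) = 0, μ(125) = 0, μ(126) = 0, μ(127) = -1, μ(128) = 0, μ(129) = 1, μ(130) = -1, μ(131) = -1, μ(132) = 0, μ(133) = 1, μ(134) = 1, μ(135) = 0, μ(136) = 0, μ(137) = -1, μ(138) = -1, μ(139) = -1, μ(140) = 0, μ(141) = 1, μ(142) = 1, μ(143) = 1, μ(144) = 0, μ(145) = 1, μ(146) = 1, μ(147) = 0, μ(148) = 0, μ(149) = -1, μ(150) = 0, μ(151) = -1, μ(152) = 0, μ(153) = 0, μ(154) = -1. Summing all 154 values: -2. (Mertens function M(x) = Σ_{n ≤ x} μ(n); on average M(x) should be small (PNT ⟺ M(x) = o(x)).)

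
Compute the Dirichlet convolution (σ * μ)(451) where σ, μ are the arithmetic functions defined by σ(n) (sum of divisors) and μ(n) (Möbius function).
(σ * μ)(451) = 451

Divisors of 451: [1, 11, 41, 451]. For each d | 451:
  d = 1: σ(1) · μ(451/1) = 1 · 1 = 1
  d = 11: σ(11) · μ(451/11) = 12 · -1 = -12
  d = 41: σ(41) · μ(451/41) = 42 · -1 = -42
  d = 451: σ(451) · μ(451/451) = 504 · 1 = 504
Summing: (σ * μ)(451) = 1 + -12 + -42 + 504 = 451.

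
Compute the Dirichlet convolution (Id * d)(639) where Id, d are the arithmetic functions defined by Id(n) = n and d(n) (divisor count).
(Id * d)(639) = 1314

Divisors of 639: [1, 3, 9, 71, 213, 639]. For each d | 639:
  d = 1: Id(1) · d(639/1) = 1 · 6 = 6
  d = 3: Id(3) · d(639/3) = 3 · 4 = 12
  d = 9: Id(9) · d(639/9) = 9 · 2 = 18
  d = 71: Id(71) · d(639/71) = 71 · 3 = 213
  d = 213: Id(213) · d(639/213) = 213 · 2 = 426
  d = 639: Id(639) · d(639/639) = 639 · 1 = 639
Summing: (Id * d)(639) = 6 + 12 + 18 + 213 + 426 + 639 = 1314.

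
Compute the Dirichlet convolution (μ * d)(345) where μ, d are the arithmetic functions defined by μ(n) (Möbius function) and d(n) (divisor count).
(μ * d)(345) = 1

Divisors of 345: [1, 3, 5, 15, 23, 69, 115, 345]. For each d | 345:
  d = 1: μ(1) · d(345/1) = 1 · 8 = 8
  d = 3: μ(3) · d(345/3) = -1 · 4 = -4
  d = 5: μ(5) · d(345/5) = -1 · 4 = -4
  d = 15: μ(15) · d(345/15) = 1 · 2 = 2
  d = 23: μ(23) · d(345/23) = -1 · 4 = -4
  d = 69: μ(69) · d(345/69) = 1 · 2 = 2
  d = 115: μ(115) · d(345/115) = 1 · 2 = 2
  d = 345: μ(345) · d(345/345) = -1 · 1 = -1
Summing: (μ * d)(345) = 8 + -4 + -4 + 2 + -4 + 2 + 2 + -1 = 1.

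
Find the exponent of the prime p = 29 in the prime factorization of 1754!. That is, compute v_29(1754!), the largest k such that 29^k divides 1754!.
v_29(1754!) = 62

Legendre's formula: v_p(n!) = Σ_{k ≥ 1} ⌊n / p^k⌋. For p = 29, n = 1754, the terms are:
  ⌊1754/29^1⌋ = ⌊1754/29⌋ = 60
  ⌊1754/29^2⌋ = ⌊1754/841⌋ = 2
(the next term ⌊1754/29^3⌋ = 0, terminating the sum). Summing: v_29(1754!) = 60 + 2 = 62.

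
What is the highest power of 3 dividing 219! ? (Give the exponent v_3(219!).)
v_3(219!) = 107

Legendre's formula: v_p(n!) = Σ_{k ≥ 1} ⌊n / p^k⌋. For p = 3, n = 219, the terms are:
  ⌊219/3^1⌋ = ⌊219/3⌋ = 73
  ⌊219/3^2⌋ = ⌊219/9⌋ = 24
  ⌊219/3^3⌋ = ⌊219/27⌋ = 8
  ⌊219/3^4⌋ = ⌊219/81⌋ = 2
(the next term ⌊219/3^5⌋ = 0, terminating the sum). Summing: v_3(219!) = 73 + 24 + 8 + 2 = 107.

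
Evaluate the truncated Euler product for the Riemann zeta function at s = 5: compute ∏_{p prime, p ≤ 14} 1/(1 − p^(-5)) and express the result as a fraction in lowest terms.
∏ = 2548391272552125/2457639696903844

The primes p ≤ 14 are [2, 3, 5, 7, 11, 13]. For each prime, (1 − 1/p^5)^(-1) = p^5 / (p^5 − 1). The product is (1 − 1/2^5)^(-1), (1 − 1/3^5)^(-1), (1 − 1/5^5)^(-1), (1 − 1/7^5)^(-1), (1 − 1/11^5)^(-1), (1 − 1/13^5)^(-1) = ∏ p^5 / (p^5 − 1) = 2548391272552125/2457639696903844.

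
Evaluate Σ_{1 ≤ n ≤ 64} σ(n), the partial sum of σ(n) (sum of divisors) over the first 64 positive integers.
Σ_{n ≤ 64} σ(n) = 3403

Compute σ(n) for each 1 ≤ n ≤ 64: σ(1) = 1, σ(2) = 3, σ(3) = 4, σ(4) = 7, σ(5) = 6, σ(6) = 12, σ(7) = 8, σ(8) = 15, σ(9) = 13, σ(10) = 18, σ(11) = 12, σ(12) = 28, σ(13) = 14, σ(14) = 24, σ(15) = 24, σ(16) = 31, σ(17) = 18, σ(18) = 39, σ(19) = 20, σ(20) = 42, σ(21) = 32, σ(22) = 36, σ(23) = 24, σ(24) = 60, σ(25) = 31, σ(26) = 42, σ(27) = 40, σ(28) = 56, σ(29) = 30, σ(30) = 72, σ(31) = 32, σ(32) = 63, σ(33) = 48, σ(34) = 54, σ(35) = 48, σ(36) = 91, σ(37) = 38, σ(38) = 60, σ(39) = 56, σ(40) = 90, σ(41) = 42, σ(42) = 96, σ(43) = 44, σ(44) = 84, σ(45) = 78, σ(46) = 72, σ(47) = 48, σ(48) = 124, σ(49) = 57, σ(50) = 93, σ(51) = 72, σ(52) = 98, σ(53) = 54, σ(54) = 120, σ(55) = 72, σ(56) = 120, σ(57) = 80, σ(58) = 90, σ(59) = 60, σ(60) = 168, σ(61) = 62, σ(62) = 96, σ(63) = 104, σ(64) = 127. Summing all 64 values: 3403. (Average order: Σ_{n ≤ x} σ(n) ~ (π²/12) x². For x = 64, (π²/12)·64² ≈ 3368.82.)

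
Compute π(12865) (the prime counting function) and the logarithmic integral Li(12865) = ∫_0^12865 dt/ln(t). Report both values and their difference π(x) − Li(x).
π(12865) = 1532;  Li(12865) ≈ 1552.85;  π(x) − Li(x) ≈ -20.85.

Direct count of primes ≤ 12865 gives π(12865) = 1532. Numerical evaluation of the logarithmic integral gives Li(12865) ≈ 1552.85. The difference π(x) − Li(x) ≈ -20.85 is typically negative for small/moderate x (Li(x) overestimates), though Littlewood's theorem shows this sign changes infinitely often.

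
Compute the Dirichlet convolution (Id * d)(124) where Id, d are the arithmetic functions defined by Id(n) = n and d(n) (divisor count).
(Id * d)(124) = 363

Divisors of 124: [1, 2, 4, 31, 62, 124]. For each d | 124:
  d = 1: Id(1) · d(124/1) = 1 · 6 = 6
  d = 2: Id(2) · d(124/2) = 2 · 4 = 8
  d = 4: Id(4) · d(124/4) = 4 · 2 = 8
  d = 31: Id(31) · d(124/31) = 31 · 3 = 93
  d = 62: Id(62) · d(124/62) = 62 · 2 = 124
  d = 124: Id(124) · d(124/124) = 124 · 1 = 124
Summing: (Id * d)(124) = 6 + 8 + 8 + 93 + 124 + 124 = 363.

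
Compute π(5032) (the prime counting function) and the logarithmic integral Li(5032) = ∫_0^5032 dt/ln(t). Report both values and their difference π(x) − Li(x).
π(5032) = 674;  Li(5032) ≈ 688.04;  π(x) − Li(x) ≈ -14.04.

Direct count of primes ≤ 5032 gives π(5032) = 674. Numerical evaluation of the logarithmic integral gives Li(5032) ≈ 688.04. The difference π(x) − Li(x) ≈ -14.04 is typically negative for small/moderate x (Li(x) overestimates), though Littlewood's theorem shows this sign changes infinitely often.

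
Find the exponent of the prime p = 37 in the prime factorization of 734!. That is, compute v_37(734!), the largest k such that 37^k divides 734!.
v_37(734!) = 19

Legendre's formula: v_p(n!) = Σ_{k ≥ 1} ⌊n / p^k⌋. For p = 37, n = 734, the terms are:
  ⌊734/37^1⌋ = ⌊734/37⌋ = 19
(the next term ⌊734/37^2⌋ = 0, terminating the sum). Summing: v_37(734!) = 19 = 19.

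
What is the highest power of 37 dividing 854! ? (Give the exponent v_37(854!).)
v_37(854!) = 23

Legendre's formula: v_p(n!) = Σ_{k ≥ 1} ⌊n / p^k⌋. For p = 37, n = 854, the terms are:
  ⌊854/37^1⌋ = ⌊854/37⌋ = 23
(the next term ⌊854/37^2⌋ = 0, terminating the sum). Summing: v_37(854!) = 23 = 23.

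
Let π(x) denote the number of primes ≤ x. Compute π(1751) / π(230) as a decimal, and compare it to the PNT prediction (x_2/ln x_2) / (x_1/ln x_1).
π(1751)/π(230) = 272/50 ≈ 5.4400;  PNT prediction ≈ 5.5437.

π(230) = 50 and π(1751) = 272, so π(1751)/π(230) ≈ 5.4400. The PNT-predicted ratio is (1751/ln(1751)) / (230/ln(230)) ≈ 5.5437. The two agree to within a few percent, as expected.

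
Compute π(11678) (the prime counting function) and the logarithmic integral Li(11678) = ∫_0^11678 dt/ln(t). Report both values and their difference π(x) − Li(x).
π(11678) = 1401;  Li(11678) ≈ 1426.77;  π(x) − Li(x) ≈ -25.77.

Direct count of primes ≤ 11678 gives π(11678) = 1401. Numerical evaluation of the logarithmic integral gives Li(11678) ≈ 1426.77. The difference π(x) − Li(x) ≈ -25.77 is typically negative for small/moderate x (Li(x) overestimates), though Littlewood's theorem shows this sign changes infinitely often.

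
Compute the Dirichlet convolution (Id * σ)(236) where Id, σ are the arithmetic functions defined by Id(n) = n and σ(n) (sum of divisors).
(Id * σ)(236) = 2023

Divisors of 236: [1, 2, 4, 59, 118, 236]. For each d | 236:
  d = 1: Id(1) · σ(236/1) = 1 · 420 = 420
  d = 2: Id(2) · σ(236/2) = 2 · 180 = 360
  d = 4: Id(4) · σ(236/4) = 4 · 60 = 240
  d = 59: Id(59) · σ(236/59) = 59 · 7 = 413
  d = 118: Id(118) · σ(236/118) = 118 · 3 = 354
  d = 236: Id(236) · σ(236/236) = 236 · 1 = 236
Summing: (Id * σ)(236) = 420 + 360 + 240 + 413 + 354 + 236 = 2023.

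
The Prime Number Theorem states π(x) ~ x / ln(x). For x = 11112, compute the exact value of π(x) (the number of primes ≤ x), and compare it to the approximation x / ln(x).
π(11112) = 1345;  x/ln(x) ≈ 1192.81;  relative error ≈ 11.31%.

Directly count primes up to 11112: π(11112) = 1345. The PNT approximation gives 11112/ln(11112) ≈ 11112/9.31578 ≈ 1192.81. Relative error (π(x) − x/ln(x)) / π(x) ≈ 11.31%; the approximation is known to undercount slightly (Li(x) is a better estimate).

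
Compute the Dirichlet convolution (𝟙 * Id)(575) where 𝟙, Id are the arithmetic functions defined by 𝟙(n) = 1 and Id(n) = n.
(𝟙 * Id)(575) = 744

Divisors of 575: [1, 5, 23, 25, 115, 575]. For each d | 575:
  d = 1: 𝟙(1) · Id(575/1) = 1 · 575 = 575
  d = 5: 𝟙(5) · Id(575/5) = 1 · 115 = 115
  d = 23: 𝟙(23) · Id(575/23) = 1 · 25 = 25
  d = 25: 𝟙(25) · Id(575/25) = 1 · 23 = 23
  d = 115: 𝟙(115) · Id(575/115) = 1 · 5 = 5
  d = 575: 𝟙(575) · Id(575/575) = 1 · 1 = 1
Summing: (𝟙 * Id)(575) = 575 + 115 + 25 + 23 + 5 + 1 = 744.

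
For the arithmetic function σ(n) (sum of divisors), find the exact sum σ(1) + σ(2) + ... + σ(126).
Σ_{n ≤ 126} σ(n) = 13152

Compute σ(n) for each 1 ≤ n ≤ 126: σ(1) = 1, σ(2) = 3, σ(3) = 4, σ(4) = 7, σ(5) = 6, σ(6) = 12, σ(7) = 8, σ(8) = 15, σ(9) = 13, σ(10) = 18, σ(11) = 12, σ(12) = 28, σ(13) = 14, σ(14) = 24, σ(15) = 24, σ(16) = 31, σ(17) = 18, σ(18) = 39, σ(19) = 20, σ(20) = 42, σ(21) = 32, σ(22) = 36, σ(23) = 24, σ(24) = 60, σ(25) = 31, σ(26) = 42, σ(27) = 40, σ(28) = 56, σ(29) = 30, σ(30) = 72, σ(31) = 32, σ(32) = 63, σ(33) = 48, σ(34) = 54, σ(35) = 48, σ(36) = 91, σ(37) = 38, σ(38) = 60, σ(39) = 56, σ(40) = 90, σ(41) = 42, σ(42) = 96, σ(43) = 44, σ(44) = 84, σ(45) = 78, σ(46) = 72, σ(47) = 48, σ(48) = 124, σ(49) = 57, σ(50) = 93, σ(51) = 72, σ(52) = 98, σ(53) = 54, σ(54) = 120, σ(55) = 72, σ(56) = 120, σ(57) = 80, σ(58) = 90, σ(59) = 60, σ(60) = 168, σ(61) = 62, σ(62) = 96, σ(63) = 104, σ(64) = 127, σ(65) = 84, σ(66) = 144, σ(67) = 68, σ(68) = 126, σ(69) = 96, σ(70) = 144, σ(71) = 72, σ(72) = 195, σ(73) = 74, σ(74) = 114, σ(75) = 124, σ(76) = 140, σ(77) = 96, σ(78) = 168, σ(79) = 80, σ(80) = 186, σ(81) = 121, σ(82) = 126, σ(83) = 84, σ(84) = 224, σ(85) = 108, σ(86) = 132, σ(87) = 120, σ(88) = 180, σ(89) = 90, σ(90) = 234, σ(91) = 112, σ(92) = 168, σ(93) = 128, σ(94) = 144, σ(95) = 120, σ(96) = 252, σ(97) = 98, σ(98) = 171, σ(99) = 156, σ(100) = 217, σ(101) = 102, σ(102) = 216, σ(103) = 104, σ(104) = 210, σ(105) = 192, σ(106) = 162, σ(107) = 108, σ(108) = 280, σ(109) = 110, σ(110) = 216, σ(111) = 152, σ(112) = 248, σ(113) = 114, σ(114) = 240, σ(115) = 144, σ(116) = 210, σ(117) = 182, σ(118) = 180, σ(119) = 144, σ(120) = 360, σ(121) = 133, σ(122) = 186, σ(123) = 168, σ(124) = 224, σ(125) = 156, σ(126) = 312. Summing all 126 values: 13152. (Average order: Σ_{n ≤ x} σ(n) ~ (π²/12) x². For x = 126, (π²/12)·126² ≈ 13057.49.)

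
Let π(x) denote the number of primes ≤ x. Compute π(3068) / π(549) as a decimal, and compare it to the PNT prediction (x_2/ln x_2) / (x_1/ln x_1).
π(3068)/π(549) = 439/101 ≈ 4.3465;  PNT prediction ≈ 4.3907.

π(549) = 101 and π(3068) = 439, so π(3068)/π(549) ≈ 4.3465. The PNT-predicted ratio is (3068/ln(3068)) / (549/ln(549)) ≈ 4.3907. The two agree to within a few percent, as expected.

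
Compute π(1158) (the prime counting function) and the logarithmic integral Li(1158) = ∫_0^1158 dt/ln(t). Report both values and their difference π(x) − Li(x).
π(1158) = 191;  Li(1158) ≈ 200.24;  π(x) − Li(x) ≈ -9.24.

Direct count of primes ≤ 1158 gives π(1158) = 191. Numerical evaluation of the logarithmic integral gives Li(1158) ≈ 200.24. The difference π(x) − Li(x) ≈ -9.24 is typically negative for small/moderate x (Li(x) overestimates), though Littlewood's theorem shows this sign changes infinitely often.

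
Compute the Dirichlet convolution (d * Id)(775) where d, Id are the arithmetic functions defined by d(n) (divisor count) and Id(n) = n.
(d * Id)(775) = 1254

Divisors of 775: [1, 5, 25, 31, 155, 775]. For each d | 775:
  d = 1: d(1) · Id(775/1) = 1 · 775 = 775
  d = 5: d(5) · Id(775/5) = 2 · 155 = 310
  d = 25: d(25) · Id(775/25) = 3 · 31 = 93
  d = 31: d(31) · Id(775/31) = 2 · 25 = 50
  d = 155: d(155) · Id(775/155) = 4 · 5 = 20
  d = 775: d(775) · Id(775/775) = 6 · 1 = 6
Summing: (d * Id)(775) = 775 + 310 + 93 + 50 + 20 + 6 = 1254.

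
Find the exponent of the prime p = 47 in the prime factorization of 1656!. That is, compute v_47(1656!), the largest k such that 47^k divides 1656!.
v_47(1656!) = 35

Legendre's formula: v_p(n!) = Σ_{k ≥ 1} ⌊n / p^k⌋. For p = 47, n = 1656, the terms are:
  ⌊1656/47^1⌋ = ⌊1656/47⌋ = 35
(the next term ⌊1656/47^2⌋ = 0, terminating the sum). Summing: v_47(1656!) = 35 = 35.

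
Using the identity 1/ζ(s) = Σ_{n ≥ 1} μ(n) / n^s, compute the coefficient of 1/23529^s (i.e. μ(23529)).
μ(23529) = 1

Factor n = 23529 = 3 · 11 · 23 · 31. μ(n) = 0 if any exponent ≥ 2 (not squarefree); otherwise μ(n) = (−1)^{ω(n)} where ω(n) is the number of distinct prime factors. Applying: μ(23529) = 1.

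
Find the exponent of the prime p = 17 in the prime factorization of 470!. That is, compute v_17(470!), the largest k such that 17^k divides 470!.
v_17(470!) = 28

Legendre's formula: v_p(n!) = Σ_{k ≥ 1} ⌊n / p^k⌋. For p = 17, n = 470, the terms are:
  ⌊470/17^1⌋ = ⌊470/17⌋ = 27
  ⌊470/17^2⌋ = ⌊470/289⌋ = 1
(the next term ⌊470/17^3⌋ = 0, terminating the sum). Summing: v_17(470!) = 27 + 1 = 28.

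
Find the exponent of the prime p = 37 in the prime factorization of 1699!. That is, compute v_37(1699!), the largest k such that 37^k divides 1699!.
v_37(1699!) = 46

Legendre's formula: v_p(n!) = Σ_{k ≥ 1} ⌊n / p^k⌋. For p = 37, n = 1699, the terms are:
  ⌊1699/37^1⌋ = ⌊1699/37⌋ = 45
  ⌊1699/37^2⌋ = ⌊1699/1369⌋ = 1
(the next term ⌊1699/37^3⌋ = 0, terminating the sum). Summing: v_37(1699!) = 45 + 1 = 46.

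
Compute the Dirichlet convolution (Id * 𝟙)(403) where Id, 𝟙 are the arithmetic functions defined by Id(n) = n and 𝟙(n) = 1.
(Id * 𝟙)(403) = 448

Divisors of 403: [1, 13, 31, 403]. For each d | 403:
  d = 1: Id(1) · 𝟙(403/1) = 1 · 1 = 1
  d = 13: Id(13) · 𝟙(403/13) = 13 · 1 = 13
  d = 31: Id(31) · 𝟙(403/31) = 31 · 1 = 31
  d = 403: Id(403) · 𝟙(403/403) = 403 · 1 = 403
Summing: (Id * 𝟙)(403) = 1 + 13 + 31 + 403 = 448.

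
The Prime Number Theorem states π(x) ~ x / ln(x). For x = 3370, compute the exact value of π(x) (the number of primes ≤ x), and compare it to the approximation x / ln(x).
π(3370) = 474;  x/ln(x) ≈ 414.89;  relative error ≈ 12.47%.

Directly count primes up to 3370: π(3370) = 474. The PNT approximation gives 3370/ln(3370) ≈ 3370/8.12267 ≈ 414.89. Relative error (π(x) − x/ln(x)) / π(x) ≈ 12.47%; the approximation is known to undercount slightly (Li(x) is a better estimate).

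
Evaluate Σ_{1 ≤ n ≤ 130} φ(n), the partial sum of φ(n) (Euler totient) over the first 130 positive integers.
Σ_{n ≤ 130} φ(n) = 5154

Compute φ(n) for each 1 ≤ n ≤ 130: φ(1) = 1, φ(2) = 1, φ(3) = 2, φ(4) = 2, φ(5) = 4, φ(6) = 2, φ(7) = 6, φ(8) = 4, φ(9) = 6, φ(10) = 4, φ(11) = 10, φ(12) = 4, φ(13) = 12, φ(14) = 6, φ(15) = 8, φ(16) = 8, φ(17) = 16, φ(18) = 6, φ(19) = 18, φ(20) = 8, φ(21) = 12, φ(22) = 10, φ(23) = 22, φ(24) = 8, φ(25) = 20, φ(26) = 12, φ(27) = 18, φ(28) = 12, φ(29) = 28, φ(30) = 8, φ(31) = 30, φ(32) = 16, φ(33) = 20, φ(34) = 16, φ(35) = 24, φ(36) = 12, φ(37) = 36, φ(38) = 18, φ(39) = 24, φ(40) = 16, φ(41) = 40, φ(42) = 12, φ(43) = 42, φ(44) = 20, φ(45) = 24, φ(46) = 22, φ(47) = 46, φ(48) = 16, φ(49) = 42, φ(50) = 20, φ(51) = 32, φ(52) = 24, φ(53) = 52, φ(54) = 18, φ(55) = 40, φ(56) = 24, φ(57) = 36, φ(58) = 28, φ(59) = 58, φ(60) = 16, φ(61) = 60, φ(62) = 30, φ(63) = 36, φ(64) = 32, φ(65) = 48, φ(66) = 20, φ(67) = 66, φ(68) = 32, φ(69) = 44, φ(70) = 24, φ(71) = 70, φ(72) = 24, φ(73) = 72, φ(74) = 36, φ(75) = 40, φ(76) = 36, φ(77) = 60, φ(78) = 24, φ(79) = 78, φ(80) = 32, φ(81) = 54, φ(82) = 40, φ(83) = 82, φ(84) = 24, φ(85) = 64, φ(86) = 42, φ(87) = 56, φ(88) = 40, φ(89) = 88, φ(90) = 24, φ(91) = 72, φ(92) = 44, φ(93) = 60, φ(94) = 46, φ(95) = 72, φ(96) = 32, φ(97) = 96, φ(98) = 42, φ(99) = 60, φ(100) = 40, φ(101) = 100, φ(102) = 32, φ(103) = 102, φ(104) = 48, φ(105) = 48, φ(106) = 52, φ(107) = 106, φ(108) = 36, φ(109) = 108, φ(110) = 40, φ(111) = 72, φ(112) = 48, φ(113) = 112, φ(114) = 36, φ(115) = 88, φ(116) = 56, φ(117) = 72, φ(118) = 58, φ(119) = 96, φ(120) = 32, φ(121) = 110, φ(122) = 60, φ(123) = 80, φ(124) = 60, φ(125) = 100, φ(126) = 36, φ(127) = 126, φ(128) = 64, φ(129) = 84, φ(130) = 48. Summing all 130 values: 5154. (Average order: Σ_{n ≤ x} φ(n) ~ (3/π²) x². For x = 130, (3/π²)·130² ≈ 5136.98.)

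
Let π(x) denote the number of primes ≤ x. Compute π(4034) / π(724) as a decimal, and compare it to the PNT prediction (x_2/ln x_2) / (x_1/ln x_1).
π(4034)/π(724) = 557/128 ≈ 4.3516;  PNT prediction ≈ 4.4191.

π(724) = 128 and π(4034) = 557, so π(4034)/π(724) ≈ 4.3516. The PNT-predicted ratio is (4034/ln(4034)) / (724/ln(724)) ≈ 4.4191. The two agree to within a few percent, as expected.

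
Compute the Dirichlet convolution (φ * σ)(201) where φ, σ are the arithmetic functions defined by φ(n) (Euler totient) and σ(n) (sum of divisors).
(φ * σ)(201) = 804

Divisors of 201: [1, 3, 67, 201]. For each d | 201:
  d = 1: φ(1) · σ(201/1) = 1 · 272 = 272
  d = 3: φ(3) · σ(201/3) = 2 · 68 = 136
  d = 67: φ(67) · σ(201/67) = 66 · 4 = 264
  d = 201: φ(201) · σ(201/201) = 132 · 1 = 132
Summing: (φ * σ)(201) = 272 + 136 + 264 + 132 = 804.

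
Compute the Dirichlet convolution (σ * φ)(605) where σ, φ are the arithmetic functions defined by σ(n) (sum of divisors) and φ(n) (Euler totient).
(σ * φ)(605) = 3630

Divisors of 605: [1, 5, 11, 55, 121, 605]. For each d | 605:
  d = 1: σ(1) · φ(605/1) = 1 · 440 = 440
  d = 5: σ(5) · φ(605/5) = 6 · 110 = 660
  d = 11: σ(11) · φ(605/11) = 12 · 40 = 480
  d = 55: σ(55) · φ(605/55) = 72 · 10 = 720
  d = 121: σ(121) · φ(605/121) = 133 · 4 = 532
  d = 605: σ(605) · φ(605/605) = 798 · 1 = 798
Summing: (σ * φ)(605) = 440 + 660 + 480 + 720 + 532 + 798 = 3630.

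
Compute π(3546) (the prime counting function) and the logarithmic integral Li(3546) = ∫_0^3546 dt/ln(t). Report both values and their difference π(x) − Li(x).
π(3546) = 496;  Li(3546) ≈ 510.23;  π(x) − Li(x) ≈ -14.23.

Direct count of primes ≤ 3546 gives π(3546) = 496. Numerical evaluation of the logarithmic integral gives Li(3546) ≈ 510.23. The difference π(x) − Li(x) ≈ -14.23 is typically negative for small/moderate x (Li(x) overestimates), though Littlewood's theorem shows this sign changes infinitely often.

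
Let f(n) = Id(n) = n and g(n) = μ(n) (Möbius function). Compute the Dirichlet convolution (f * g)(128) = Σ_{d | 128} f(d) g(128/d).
(Id * μ)(128) = 64

Divisors of 128: [1, 2, 4, 8, 16, 32, 64, 128]. For each d | 128:
  d = 1: Id(1) · μ(128/1) = 1 · 0 = 0
  d = 2: Id(2) · μ(128/2) = 2 · 0 = 0
  d = 4: Id(4) · μ(128/4) = 4 · 0 = 0
  d = 8: Id(8) · μ(128/8) = 8 · 0 = 0
  d = 16: Id(16) · μ(128/16) = 16 · 0 = 0
  d = 32: Id(32) · μ(128/32) = 32 · 0 = 0
  d = 64: Id(64) · μ(128/64) = 64 · -1 = -64
  d = 128: Id(128) · μ(128/128) = 128 · 1 = 128
Summing: (Id * μ)(128) = 0 + 0 + 0 + 0 + 0 + 0 + -64 + 128 = 64.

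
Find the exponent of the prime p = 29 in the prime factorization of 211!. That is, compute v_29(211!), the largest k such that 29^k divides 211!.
v_29(211!) = 7

Legendre's formula: v_p(n!) = Σ_{k ≥ 1} ⌊n / p^k⌋. For p = 29, n = 211, the terms are:
  ⌊211/29^1⌋ = ⌊211/29⌋ = 7
(the next term ⌊211/29^2⌋ = 0, terminating the sum). Summing: v_29(211!) = 7 = 7.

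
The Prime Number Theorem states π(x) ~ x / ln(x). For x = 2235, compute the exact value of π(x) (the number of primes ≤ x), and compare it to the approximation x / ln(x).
π(2235) = 331;  x/ln(x) ≈ 289.81;  relative error ≈ 12.44%.

Directly count primes up to 2235: π(2235) = 331. The PNT approximation gives 2235/ln(2235) ≈ 2235/7.71200 ≈ 289.81. Relative error (π(x) − x/ln(x)) / π(x) ≈ 12.44%; the approximation is known to undercount slightly (Li(x) is a better estimate).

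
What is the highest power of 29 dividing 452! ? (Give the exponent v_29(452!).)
v_29(452!) = 15

Legendre's formula: v_p(n!) = Σ_{k ≥ 1} ⌊n / p^k⌋. For p = 29, n = 452, the terms are:
  ⌊452/29^1⌋ = ⌊452/29⌋ = 15
(the next term ⌊452/29^2⌋ = 0, terminating the sum). Summing: v_29(452!) = 15 = 15.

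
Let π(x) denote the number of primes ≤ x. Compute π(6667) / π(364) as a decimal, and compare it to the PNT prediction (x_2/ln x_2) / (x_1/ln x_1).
π(6667)/π(364) = 859/72 ≈ 11.9306;  PNT prediction ≈ 12.2672.

π(364) = 72 and π(6667) = 859, so π(6667)/π(364) ≈ 11.9306. The PNT-predicted ratio is (6667/ln(6667)) / (364/ln(364)) ≈ 12.2672. The two agree to within a few percent, as expected.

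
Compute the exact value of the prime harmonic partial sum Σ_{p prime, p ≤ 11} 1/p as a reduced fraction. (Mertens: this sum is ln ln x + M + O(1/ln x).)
Σ 1/p = 2927/2310

π(11) = 5, so the primes ≤ 11 are [2, 3, 5, 7, 11]. Summing 1/p over these primes: 2927/2310 ≈ 1.2671. Mertens estimate ln ln(11) + 0.2615 ≈ 1.1361.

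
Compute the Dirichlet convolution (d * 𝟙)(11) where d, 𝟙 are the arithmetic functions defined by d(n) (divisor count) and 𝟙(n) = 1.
(d * 𝟙)(11) = 3

Divisors of 11: [1, 11]. For each d | 11:
  d = 1: d(1) · 𝟙(11/1) = 1 · 1 = 1
  d = 11: d(11) · 𝟙(11/11) = 2 · 1 = 2
Summing: (d * 𝟙)(11) = 1 + 2 = 3.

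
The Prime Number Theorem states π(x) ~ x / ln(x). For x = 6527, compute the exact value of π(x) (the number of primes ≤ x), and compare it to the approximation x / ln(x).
π(6527) = 843;  x/ln(x) ≈ 743.08;  relative error ≈ 11.85%.

Directly count primes up to 6527: π(6527) = 843. The PNT approximation gives 6527/ln(6527) ≈ 6527/8.78370 ≈ 743.08. Relative error (π(x) − x/ln(x)) / π(x) ≈ 11.85%; the approximation is known to undercount slightly (Li(x) is a better estimate).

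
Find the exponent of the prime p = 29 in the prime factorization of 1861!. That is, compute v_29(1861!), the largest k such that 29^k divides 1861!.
v_29(1861!) = 66

Legendre's formula: v_p(n!) = Σ_{k ≥ 1} ⌊n / p^k⌋. For p = 29, n = 1861, the terms are:
  ⌊1861/29^1⌋ = ⌊1861/29⌋ = 64
  ⌊1861/29^2⌋ = ⌊1861/841⌋ = 2
(the next term ⌊1861/29^3⌋ = 0, terminating the sum). Summing: v_29(1861!) = 64 + 2 = 66.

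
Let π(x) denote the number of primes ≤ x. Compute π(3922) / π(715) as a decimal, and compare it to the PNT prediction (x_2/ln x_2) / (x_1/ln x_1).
π(3922)/π(715) = 543/127 ≈ 4.2756;  PNT prediction ≈ 4.3570.

π(715) = 127 and π(3922) = 543, so π(3922)/π(715) ≈ 4.2756. The PNT-predicted ratio is (3922/ln(3922)) / (715/ln(715)) ≈ 4.3570. The two agree to within a few percent, as expected.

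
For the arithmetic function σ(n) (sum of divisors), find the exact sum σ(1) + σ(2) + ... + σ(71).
Σ_{n ≤ 71} σ(n) = 4137

Compute σ(n) for each 1 ≤ n ≤ 71: σ(1) = 1, σ(2) = 3, σ(3) = 4, σ(4) = 7, σ(5) = 6, σ(6) = 12, σ(7) = 8, σ(8) = 15, σ(9) = 13, σ(10) = 18, σ(11) = 12, σ(12) = 28, σ(13) = 14, σ(14) = 24, σ(15) = 24, σ(16) = 31, σ(17) = 18, σ(18) = 39, σ(19) = 20, σ(20) = 42, σ(21) = 32, σ(22) = 36, σ(23) = 24, σ(24) = 60, σ(25) = 31, σ(26) = 42, σ(27) = 40, σ(28) = 56, σ(29) = 30, σ(30) = 72, σ(31) = 32, σ(32) = 63, σ(33) = 48, σ(34) = 54, σ(35) = 48, σ(36) = 91, σ(37) = 38, σ(38) = 60, σ(39) = 56, σ(40) = 90, σ(41) = 42, σ(42) = 96, σ(43) = 44, σ(44) = 84, σ(45) = 78, σ(46) = 72, σ(47) = 48, σ(48) = 124, σ(49) = 57, σ(50) = 93, σ(51) = 72, σ(52) = 98, σ(53) = 54, σ(54) = 120, σ(55) = 72, σ(56) = 120, σ(57) = 80, σ(58) = 90, σ(59) = 60, σ(60) = 168, σ(61) = 62, σ(62) = 96, σ(63) = 104, σ(64) = 127, σ(65) = 84, σ(66) = 144, σ(67) = 68, σ(68) = 126, σ(69) = 96, σ(70) = 144, σ(71) = 72. Summing all 71 values: 4137. (Average order: Σ_{n ≤ x} σ(n) ~ (π²/12) x². For x = 71, (π²/12)·71² ≈ 4146.06.)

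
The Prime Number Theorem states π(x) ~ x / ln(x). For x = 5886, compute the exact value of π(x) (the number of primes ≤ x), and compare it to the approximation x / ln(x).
π(5886) = 775;  x/ln(x) ≈ 678.08;  relative error ≈ 12.51%.

Directly count primes up to 5886: π(5886) = 775. The PNT approximation gives 5886/ln(5886) ≈ 5886/8.68033 ≈ 678.08. Relative error (π(x) − x/ln(x)) / π(x) ≈ 12.51%; the approximation is known to undercount slightly (Li(x) is a better estimate).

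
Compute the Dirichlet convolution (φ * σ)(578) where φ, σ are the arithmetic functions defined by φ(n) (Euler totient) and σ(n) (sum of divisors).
(φ * σ)(578) = 3468

Divisors of 578: [1, 2, 17, 34, 289, 578]. For each d | 578:
  d = 1: φ(1) · σ(578/1) = 1 · 921 = 921
  d = 2: φ(2) · σ(578/2) = 1 · 307 = 307
  d = 17: φ(17) · σ(578/17) = 16 · 54 = 864
  d = 34: φ(34) · σ(578/34) = 16 · 18 = 288
  d = 289: φ(289) · σ(578/289) = 272 · 3 = 816
  d = 578: φ(578) · σ(578/578) = 272 · 1 = 272
Summing: (φ * σ)(578) = 921 + 307 + 864 + 288 + 816 + 272 = 3468.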